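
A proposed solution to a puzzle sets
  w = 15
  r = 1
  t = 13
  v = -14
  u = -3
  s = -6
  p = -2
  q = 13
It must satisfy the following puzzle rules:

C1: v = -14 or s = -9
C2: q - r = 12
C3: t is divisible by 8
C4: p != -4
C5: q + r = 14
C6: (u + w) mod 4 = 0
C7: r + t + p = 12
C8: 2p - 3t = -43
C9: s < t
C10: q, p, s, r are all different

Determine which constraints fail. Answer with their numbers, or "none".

C1: v = -14 = -14 (first disjunct) — OK.
C2: q - r = 13 - 1 = 12 — OK.
C3: 13 = 8*1 + 5, so 8 does not divide 13 — violated.
C4: p = -2, and -2 ≠ -4 — OK.
C5: q + r = 13 + 1 = 14 — OK.
C6: u + w = 12; 12 mod 4 = 0 — OK.
C7: r + t + p = 1 + 13 + (-2) = 12 — OK.
C8: 2p - 3t = 2(-2) - 3(13) = -43 — OK.
C9: s = -6, t = 13; -6 < 13 — OK.
C10: values 13, -2, -6, 1 are pairwise distinct — OK.

Constraint 3 is violated.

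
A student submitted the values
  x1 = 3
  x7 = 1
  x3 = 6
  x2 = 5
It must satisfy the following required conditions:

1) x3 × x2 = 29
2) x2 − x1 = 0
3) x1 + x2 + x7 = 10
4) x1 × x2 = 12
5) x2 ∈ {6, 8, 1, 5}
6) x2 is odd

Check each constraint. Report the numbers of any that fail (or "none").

1) x3 × x2 = 6 × 5 = 30, not 29 — violated.
2) x2 − x1 = 5 − 3 = 2, not 0 — violated.
3) x1 + x2 + x7 = 3 + 5 + 1 = 9, not 10 — violated.
4) x1 × x2 = 3 × 5 = 15, not 12 — violated.
5) x2 = 5 is in {6, 8, 1, 5} — OK.
6) x2 = 5 is odd — OK.

The assignment fails constraints 1, 2, 3, and 4.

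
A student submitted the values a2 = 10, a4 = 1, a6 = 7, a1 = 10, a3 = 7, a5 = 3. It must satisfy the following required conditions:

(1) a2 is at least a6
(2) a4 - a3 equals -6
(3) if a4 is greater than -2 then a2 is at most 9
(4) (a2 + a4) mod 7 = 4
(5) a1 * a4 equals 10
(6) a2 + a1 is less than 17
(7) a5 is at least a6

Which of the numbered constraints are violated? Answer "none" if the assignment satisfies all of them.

(1) a2 = 10, a6 = 7; 10 ≥ 7 — holds.
(2) a4 - a3 = 1 - 7 = -6 — holds.
(3) a4 = 1 > -2, so we need a2 ≤ 9; but a2 = 10 > 9 — fails.
(4) a2 + a4 = 11; 11 mod 7 = 4 — holds.
(5) a1 * a4 = 10 * 1 = 10 — holds.
(6) a2 + a1 = 10 + 10 = 20; 20 ≥ 17, bound 17 not met — fails.
(7) a5 = 3, a6 = 7; 3 < 7 (want ≥) — fails.

The assignment fails constraints 3, 6, and 7.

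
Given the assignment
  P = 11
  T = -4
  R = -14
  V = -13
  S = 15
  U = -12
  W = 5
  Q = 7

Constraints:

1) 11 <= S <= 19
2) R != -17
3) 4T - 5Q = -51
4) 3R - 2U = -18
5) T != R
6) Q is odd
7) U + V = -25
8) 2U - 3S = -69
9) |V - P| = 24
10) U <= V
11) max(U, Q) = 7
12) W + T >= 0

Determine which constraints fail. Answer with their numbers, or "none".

No — constraint 10 is not satisfied.

1) S = 15 lies in [11, 19] — holds.
2) R = -14, and -14 ≠ -17 — holds.
3) 4T - 5Q = 4(-4) - 5(7) = -51 — holds.
4) 3R - 2U = 3(-14) - 2(-12) = -18 — holds.
5) T = -4, R = -14; distinct — holds.
6) Q = 7 is odd — holds.
7) U + V = -12 + (-13) = -25 — holds.
8) 2U - 3S = 2(-12) - 3(15) = -69 — holds.
9) |-13 - 11| = 24 — holds.
10) U = -12, V = -13; -12 > -13 (want ≤) — does not hold.
11) max(-12, 7) = 7 — holds.
12) W + T = 5 + (-4) = 1; 1 ≥ 0 — holds.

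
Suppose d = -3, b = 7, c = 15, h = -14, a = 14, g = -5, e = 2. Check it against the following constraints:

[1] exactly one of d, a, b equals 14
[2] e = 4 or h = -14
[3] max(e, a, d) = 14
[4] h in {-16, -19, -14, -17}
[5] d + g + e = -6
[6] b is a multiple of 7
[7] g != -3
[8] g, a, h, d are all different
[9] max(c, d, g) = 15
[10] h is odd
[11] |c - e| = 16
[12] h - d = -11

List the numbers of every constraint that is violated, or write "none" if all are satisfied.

[1] d=-3, a=14, b=7; 1 of them equals 14  yes
[2] e = 2 ≠ 4, but h = -14 = -14 (second disjunct)  yes
[3] max(2, 14, -3) = 14  yes
[4] h = -14 is in {-16, -19, -14, -17}  yes
[5] d + g + e = -3 + (-5) + 2 = -6  yes
[6] 7 / 7 = 1, so 7 divides 7  yes
[7] g = -5, and -5 ≠ -3  yes
[8] values -5, 14, -14, -3 are pairwise distinct  yes
[9] max(15, -3, -5) = 15  yes
[10] h = -14 is even  no
[11] |15 - 2| = 13, not 16  no
[12] h - d = -14 - (-3) = -11  yes

Violated: 10, 11.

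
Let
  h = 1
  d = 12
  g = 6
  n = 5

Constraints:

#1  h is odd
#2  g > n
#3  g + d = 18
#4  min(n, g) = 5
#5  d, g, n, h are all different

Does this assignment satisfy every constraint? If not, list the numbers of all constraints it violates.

#1 h = 1 is odd  OK
#2 g = 6, n = 5; 6 > 5  OK
#3 g + d = 6 + 12 = 18  OK
#4 min(5, 6) = 5  OK
#5 values 12, 6, 5, 1 are pairwise distinct  OK

No violations.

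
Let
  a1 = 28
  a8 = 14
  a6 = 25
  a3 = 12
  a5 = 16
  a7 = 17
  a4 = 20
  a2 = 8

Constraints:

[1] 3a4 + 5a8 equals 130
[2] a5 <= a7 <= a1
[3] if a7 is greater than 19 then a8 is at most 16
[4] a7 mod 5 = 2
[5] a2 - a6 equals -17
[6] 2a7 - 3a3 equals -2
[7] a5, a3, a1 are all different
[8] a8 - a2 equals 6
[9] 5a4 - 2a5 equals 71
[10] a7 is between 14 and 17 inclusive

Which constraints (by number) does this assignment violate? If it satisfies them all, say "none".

Constraint 9 is violated.

[1] 3a4 + 5a8 = 3(20) + 5(14) = 130 — holds.
[2] values 16 <= 17 <= 28 — holds.
[3] a7 = 17, not > 19; antecedent false, conditional vacuously true — holds.
[4] 17 mod 5 = 2 — holds.
[5] a2 - a6 = 8 - 25 = -17 — holds.
[6] 2a7 - 3a3 = 2(17) - 3(12) = -2 — holds.
[7] values 16, 12, 28 are pairwise distinct — holds.
[8] a8 - a2 = 14 - 8 = 6 — holds.
[9] 5a4 - 2a5 = 5(20) - 2(16) = 68, not 71 — does not hold.
[10] a7 = 17 lies in [14, 17] — holds.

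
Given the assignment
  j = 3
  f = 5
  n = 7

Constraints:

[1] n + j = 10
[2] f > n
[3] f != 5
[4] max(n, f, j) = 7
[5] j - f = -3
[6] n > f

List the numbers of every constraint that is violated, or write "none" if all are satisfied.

[1] n + j = 7 + 3 = 10  yes
[2] f = 5, n = 7; 5 ≤ 7 (want >)  no
[3] f = 5, but 5 is required to differ  no
[4] max(7, 5, 3) = 7  yes
[5] j - f = 3 - 5 = -2, not -3  no
[6] n = 7, f = 5; 7 > 5  yes

Constraints 2, 3, and 5 do not hold.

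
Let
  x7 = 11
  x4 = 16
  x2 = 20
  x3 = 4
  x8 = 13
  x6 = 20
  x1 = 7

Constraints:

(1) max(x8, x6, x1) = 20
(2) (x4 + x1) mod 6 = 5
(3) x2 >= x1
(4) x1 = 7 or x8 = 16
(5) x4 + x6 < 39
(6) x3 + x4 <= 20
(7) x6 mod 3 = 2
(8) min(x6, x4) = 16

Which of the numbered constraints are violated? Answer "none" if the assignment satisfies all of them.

The assignment satisfies every constraint.

(1) max(13, 20, 7) = 20  OK
(2) x4 + x1 = 23; 23 mod 6 = 5  OK
(3) x2 = 20, x1 = 7; 20 ≥ 7  OK
(4) x1 = 7 = 7 (first disjunct)  OK
(5) x4 + x6 = 16 + 20 = 36; 36 < 39  OK
(6) x3 + x4 = 4 + 16 = 20; 20 ≤ 20  OK
(7) 20 mod 3 = 2  OK
(8) min(20, 16) = 16  OK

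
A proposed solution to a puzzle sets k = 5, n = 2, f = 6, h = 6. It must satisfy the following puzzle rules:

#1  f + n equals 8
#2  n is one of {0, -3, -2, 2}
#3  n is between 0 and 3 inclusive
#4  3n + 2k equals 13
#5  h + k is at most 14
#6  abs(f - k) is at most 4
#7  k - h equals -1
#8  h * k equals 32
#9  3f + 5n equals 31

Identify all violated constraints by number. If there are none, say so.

No — constraints 4, 8, and 9 are not satisfied.

#1 f + n = 6 + 2 = 8 — OK.
#2 n = 2 is in {0, -3, -2, 2} — OK.
#3 n = 2 lies in [0, 3] — OK.
#4 3n + 2k = 3(2) + 2(5) = 16, not 13 — violated.
#5 h + k = 6 + 5 = 11; 11 ≤ 14 — OK.
#6 abs(6 - 5) = 1; 1 ≤ 4 — OK.
#7 k - h = 5 - 6 = -1 — OK.
#8 h * k = 6 * 5 = 30, not 32 — violated.
#9 3f + 5n = 3(6) + 5(2) = 28, not 31 — violated.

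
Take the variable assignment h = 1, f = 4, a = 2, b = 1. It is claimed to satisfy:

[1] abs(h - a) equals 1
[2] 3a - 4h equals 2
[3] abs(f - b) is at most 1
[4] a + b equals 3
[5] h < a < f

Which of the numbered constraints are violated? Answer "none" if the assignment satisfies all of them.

No — constraint 3 is not satisfied.

[1] abs(1 - 2) = 1 — OK.
[2] 3a - 4h = 3(2) - 4(1) = 2 — OK.
[3] abs(4 - 1) = 3; 3 > 1, exceeds bound 1 — violated.
[4] a + b = 2 + 1 = 3 — OK.
[5] values 1 < 2 < 4 — OK.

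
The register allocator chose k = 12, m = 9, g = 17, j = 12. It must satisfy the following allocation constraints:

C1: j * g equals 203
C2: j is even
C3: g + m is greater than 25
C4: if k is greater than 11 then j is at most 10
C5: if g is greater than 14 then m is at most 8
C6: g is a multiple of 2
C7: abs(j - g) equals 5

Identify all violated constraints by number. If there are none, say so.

Violated: 1, 4, 5, and 6.

C1: j * g = 12 * 17 = 204, not 203 — fails.
C2: j = 12 is even — holds.
C3: g + m = 17 + 9 = 26; 26 > 25 — holds.
C4: k = 12 > 11, so we need j ≤ 10; but j = 12 > 10 — fails.
C5: g = 17 > 14, so we need m ≤ 8; but m = 9 > 8 — fails.
C6: 17 = 2*8 + 1, so 2 does not divide 17 — fails.
C7: abs(12 - 17) = 5 — holds.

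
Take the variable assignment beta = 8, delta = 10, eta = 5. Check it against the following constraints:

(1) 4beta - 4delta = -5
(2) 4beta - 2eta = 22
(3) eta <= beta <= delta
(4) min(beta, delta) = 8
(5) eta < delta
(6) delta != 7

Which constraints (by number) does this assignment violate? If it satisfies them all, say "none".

(1) 4beta - 4delta = 4(8) - 4(10) = -8, not -5 — violated.
(2) 4beta - 2eta = 4(8) - 2(5) = 22 — OK.
(3) values 5 <= 8 <= 10 — OK.
(4) min(8, 10) = 8 — OK.
(5) eta = 5, delta = 10; 5 < 10 — OK.
(6) delta = 10, and 10 ≠ 7 — OK.

Violated: 1.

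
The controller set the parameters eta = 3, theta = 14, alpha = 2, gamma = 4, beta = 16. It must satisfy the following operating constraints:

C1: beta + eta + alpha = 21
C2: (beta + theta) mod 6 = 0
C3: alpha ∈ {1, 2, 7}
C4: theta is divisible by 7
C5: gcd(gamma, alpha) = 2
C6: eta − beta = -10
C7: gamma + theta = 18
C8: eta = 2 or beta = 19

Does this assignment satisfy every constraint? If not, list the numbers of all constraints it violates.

C1: beta + eta + alpha = 16 + 3 + 2 = 21  ✓
C2: beta + theta = 30; 30 mod 6 = 0  ✓
C3: alpha = 2 is in {1, 2, 7}  ✓
C4: 14 / 7 = 2, so 7 divides 14  ✓
C5: gcd(4, 2) = 2  ✓
C6: eta − beta = 3 − 16 = -13, not -10  ✗
C7: gamma + theta = 4 + 14 = 18  ✓
C8: eta = 3 ≠ 2 and beta = 16 ≠ 19; both disjuncts false  ✗

No — constraints 6 and 8 are not satisfied.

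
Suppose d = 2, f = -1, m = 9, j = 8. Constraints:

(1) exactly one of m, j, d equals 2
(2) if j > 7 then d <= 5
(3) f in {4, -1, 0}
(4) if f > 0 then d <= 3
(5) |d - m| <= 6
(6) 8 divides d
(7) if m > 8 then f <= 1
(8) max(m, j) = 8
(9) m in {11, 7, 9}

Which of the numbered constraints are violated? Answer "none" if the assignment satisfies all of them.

(1) m=9, j=8, d=2; 1 of them equals 2  OK
(2) j = 8 > 7, so we need d ≤ 5; d = 2 ≤ 5  OK
(3) f = -1 is in {4, -1, 0}  OK
(4) f = -1, not > 0; antecedent false, conditional vacuously true  OK
(5) |2 - 9| = 7; 7 > 6, exceeds bound 6  FAIL
(6) 2 = 8*0 + 2, so 8 does not divide 2  FAIL
(7) m = 9 > 8, so we need f ≤ 1; f = -1 ≤ 1  OK
(8) max(9, 8) = 9, not 8  FAIL
(9) m = 9 is in {11, 7, 9}  OK

No — constraints 5, 6, 8 are not satisfied.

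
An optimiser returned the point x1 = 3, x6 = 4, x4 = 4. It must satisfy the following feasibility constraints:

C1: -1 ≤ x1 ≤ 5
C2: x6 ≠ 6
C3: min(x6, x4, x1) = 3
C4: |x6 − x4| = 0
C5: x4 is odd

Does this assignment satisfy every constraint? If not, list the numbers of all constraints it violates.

C1: x1 = 3 lies in [-1, 5] — holds.
C2: x6 = 4, and 4 ≠ 6 — holds.
C3: min(4, 4, 3) = 3 — holds.
C4: |4 − 4| = 0 — holds.
C5: x4 = 4 is even — does not hold.

Constraint 5 does not hold.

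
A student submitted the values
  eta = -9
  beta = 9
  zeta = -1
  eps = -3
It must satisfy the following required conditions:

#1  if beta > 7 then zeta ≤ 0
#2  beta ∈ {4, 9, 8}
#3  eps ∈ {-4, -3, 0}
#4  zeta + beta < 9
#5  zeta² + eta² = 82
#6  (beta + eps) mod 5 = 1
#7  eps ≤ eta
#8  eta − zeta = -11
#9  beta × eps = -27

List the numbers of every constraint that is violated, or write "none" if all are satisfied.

#1 beta = 9 > 7, so we need zeta ≤ 0; zeta = -1 ≤ 0 — holds.
#2 beta = 9 is in {4, 9, 8} — holds.
#3 eps = -3 is in {-4, -3, 0} — holds.
#4 zeta + beta = -1 + 9 = 8; 8 < 9 — holds.
#5 zeta² + eta² = (-1)² + (-9)² = 1 + 81 = 82 — holds.
#6 beta + eps = 6; 6 mod 5 = 1 — holds.
#7 eps = -3, eta = -9; -3 > -9 (want ≤) — fails.
#8 eta − zeta = -9 − (-1) = -8, not -11 — fails.
#9 beta × eps = 9 × (-3) = -27 — holds.

The assignment fails constraints 7, 8.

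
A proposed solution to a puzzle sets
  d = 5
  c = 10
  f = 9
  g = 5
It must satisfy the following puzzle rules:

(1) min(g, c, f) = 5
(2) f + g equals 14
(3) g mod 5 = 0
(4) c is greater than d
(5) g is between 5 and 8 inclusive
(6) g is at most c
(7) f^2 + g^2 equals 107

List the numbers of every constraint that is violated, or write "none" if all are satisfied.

(1) min(5, 10, 9) = 5 — holds.
(2) f + g = 9 + 5 = 14 — holds.
(3) 5 mod 5 = 0 — holds.
(4) c = 10, d = 5; 10 > 5 — holds.
(5) g = 5 lies in [5, 8] — holds.
(6) g = 5, c = 10; 5 ≤ 10 — holds.
(7) f^2 + g^2 = 9^2 + 5^2 = 81 + 25 = 106, not 107 — fails.

Constraint 7 is violated.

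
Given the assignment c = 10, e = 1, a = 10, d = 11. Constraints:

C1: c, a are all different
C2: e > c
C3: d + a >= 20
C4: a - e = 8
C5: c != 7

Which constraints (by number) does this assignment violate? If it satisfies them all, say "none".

C1: c = a = 10, not all different — violated.
C2: e = 1, c = 10; 1 ≤ 10 (want >) — violated.
C3: d + a = 11 + 10 = 21; 21 ≥ 20 — satisfied.
C4: a - e = 10 - 1 = 9, not 8 — violated.
C5: c = 10, and 10 ≠ 7 — satisfied.

The assignment fails constraints 1, 2, and 4.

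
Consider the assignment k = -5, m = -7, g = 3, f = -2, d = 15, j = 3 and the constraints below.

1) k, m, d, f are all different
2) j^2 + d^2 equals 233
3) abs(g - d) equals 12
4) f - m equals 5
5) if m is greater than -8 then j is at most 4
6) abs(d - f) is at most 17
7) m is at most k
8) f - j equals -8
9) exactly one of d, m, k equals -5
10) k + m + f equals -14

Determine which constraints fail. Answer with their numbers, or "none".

No — constraints 2 and 8 are not satisfied.

1) values -5, -7, 15, -2 are pairwise distinct — holds.
2) j^2 + d^2 = 3^2 + 15^2 = 9 + 225 = 234, not 233 — fails.
3) abs(3 - 15) = 12 — holds.
4) f - m = -2 - (-7) = 5 — holds.
5) m = -7 > -8, so we need j ≤ 4; j = 3 ≤ 4 — holds.
6) abs(15 - (-2)) = 17; 17 ≤ 17 — holds.
7) m = -7, k = -5; -7 ≤ -5 — holds.
8) f - j = -2 - 3 = -5, not -8 — fails.
9) d=15, m=-7, k=-5; 1 of them equals -5 — holds.
10) k + m + f = -5 + (-7) + (-2) = -14 — holds.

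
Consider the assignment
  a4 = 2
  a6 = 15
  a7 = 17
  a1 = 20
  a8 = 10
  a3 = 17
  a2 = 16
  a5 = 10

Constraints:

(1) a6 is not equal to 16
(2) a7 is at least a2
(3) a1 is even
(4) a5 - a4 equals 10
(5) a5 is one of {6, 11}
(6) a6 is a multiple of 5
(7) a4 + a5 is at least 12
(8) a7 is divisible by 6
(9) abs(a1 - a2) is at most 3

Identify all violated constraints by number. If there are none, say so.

(1) a6 = 15, and 15 ≠ 16  OK
(2) a7 = 17, a2 = 16; 17 ≥ 16  OK
(3) a1 = 20 is even  OK
(4) a5 - a4 = 10 - 2 = 8, not 10  FAIL
(5) a5 = 10 is not in {6, 11}  FAIL
(6) 15 / 5 = 3, so 5 divides 15  OK
(7) a4 + a5 = 2 + 10 = 12; 12 ≥ 12  OK
(8) 17 = 6*2 + 5, so 6 does not divide 17  FAIL
(9) abs(20 - 16) = 4; 4 > 3, exceeds bound 3  FAIL

The assignment fails constraints 4, 5, 8, and 9.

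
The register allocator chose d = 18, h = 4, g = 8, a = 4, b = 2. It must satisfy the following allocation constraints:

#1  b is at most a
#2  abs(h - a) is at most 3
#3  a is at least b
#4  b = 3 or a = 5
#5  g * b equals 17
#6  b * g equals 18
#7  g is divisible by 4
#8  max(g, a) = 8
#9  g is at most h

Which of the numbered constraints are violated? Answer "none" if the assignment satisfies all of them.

#1 b = 2, a = 4; 2 ≤ 4 — satisfied.
#2 abs(4 - 4) = 0; 0 ≤ 3 — satisfied.
#3 a = 4, b = 2; 4 ≥ 2 — satisfied.
#4 b = 2 ≠ 3 and a = 4 ≠ 5; both disjuncts false — violated.
#5 g * b = 8 * 2 = 16, not 17 — violated.
#6 b * g = 2 * 8 = 16, not 18 — violated.
#7 8 / 4 = 2, so 4 divides 8 — satisfied.
#8 max(8, 4) = 8 — satisfied.
#9 g = 8, h = 4; 8 > 4 (want ≤) — violated.

Constraints 4, 5, 6, and 9 do not hold.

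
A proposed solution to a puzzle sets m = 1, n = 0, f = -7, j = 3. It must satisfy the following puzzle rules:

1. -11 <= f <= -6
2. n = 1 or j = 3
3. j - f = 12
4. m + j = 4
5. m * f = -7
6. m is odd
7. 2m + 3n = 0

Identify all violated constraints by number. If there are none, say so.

Constraints 3, 7 are violated.

1. f = -7 lies in [-11, -6] — holds.
2. n = 0 ≠ 1, but j = 3 = 3 (second disjunct) — holds.
3. j - f = 3 - (-7) = 10, not 12 — fails.
4. m + j = 1 + 3 = 4 — holds.
5. m * f = 1 * (-7) = -7 — holds.
6. m = 1 is odd — holds.
7. 2m + 3n = 2(1) + 3(0) = 2, not 0 — fails.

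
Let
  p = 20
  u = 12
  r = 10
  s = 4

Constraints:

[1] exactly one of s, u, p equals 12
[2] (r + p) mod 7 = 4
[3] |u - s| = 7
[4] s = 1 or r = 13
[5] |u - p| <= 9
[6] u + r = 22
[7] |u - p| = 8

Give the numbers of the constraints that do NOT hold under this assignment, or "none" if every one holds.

[1] s=4, u=12, p=20; 1 of them equals 12  ✔
[2] r + p = 30; 30 mod 7 = 2, not 4  ✘
[3] |12 - 4| = 8, not 7  ✘
[4] s = 4 ≠ 1 and r = 10 ≠ 13; both disjuncts false  ✘
[5] |12 - 20| = 8; 8 ≤ 9  ✔
[6] u + r = 12 + 10 = 22  ✔
[7] |12 - 20| = 8  ✔

The assignment fails constraints 2, 3, 4.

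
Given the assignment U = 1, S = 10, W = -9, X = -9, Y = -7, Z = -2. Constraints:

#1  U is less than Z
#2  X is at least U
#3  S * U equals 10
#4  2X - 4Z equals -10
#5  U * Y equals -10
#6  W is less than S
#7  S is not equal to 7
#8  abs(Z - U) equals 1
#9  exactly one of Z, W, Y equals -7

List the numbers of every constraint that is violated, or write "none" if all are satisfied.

#1 U = 1, Z = -2; 1 ≥ -2 (want <) — violated.
#2 X = -9, U = 1; -9 < 1 (want ≥) — violated.
#3 S * U = 10 * 1 = 10 — OK.
#4 2X - 4Z = 2(-9) - 4(-2) = -10 — OK.
#5 U * Y = 1 * (-7) = -7, not -10 — violated.
#6 W = -9, S = 10; -9 < 10 — OK.
#7 S = 10, and 10 ≠ 7 — OK.
#8 abs(-2 - 1) = 3, not 1 — violated.
#9 Z=-2, W=-9, Y=-7; 1 of them equals -7 — OK.

No — constraints 1, 2, 5, and 8 are not satisfied.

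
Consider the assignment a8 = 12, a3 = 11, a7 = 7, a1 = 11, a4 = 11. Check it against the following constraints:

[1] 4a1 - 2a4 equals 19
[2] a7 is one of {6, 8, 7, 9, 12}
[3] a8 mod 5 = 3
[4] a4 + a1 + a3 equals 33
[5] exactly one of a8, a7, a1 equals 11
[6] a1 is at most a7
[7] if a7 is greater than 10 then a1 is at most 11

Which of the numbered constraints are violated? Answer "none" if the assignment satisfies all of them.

[1] 4a1 - 2a4 = 4(11) - 2(11) = 22, not 19  ✘
[2] a7 = 7 is in {6, 8, 7, 9, 12}  ✔
[3] 12 mod 5 = 2, not 3  ✘
[4] a4 + a1 + a3 = 11 + 11 + 11 = 33  ✔
[5] a8=12, a7=7, a1=11; 1 of them equals 11  ✔
[6] a1 = 11, a7 = 7; 11 > 7 (want ≤)  ✘
[7] a7 = 7, not > 10; antecedent false, conditional vacuously true  ✔

No — constraints 1, 3, and 6 are not satisfied.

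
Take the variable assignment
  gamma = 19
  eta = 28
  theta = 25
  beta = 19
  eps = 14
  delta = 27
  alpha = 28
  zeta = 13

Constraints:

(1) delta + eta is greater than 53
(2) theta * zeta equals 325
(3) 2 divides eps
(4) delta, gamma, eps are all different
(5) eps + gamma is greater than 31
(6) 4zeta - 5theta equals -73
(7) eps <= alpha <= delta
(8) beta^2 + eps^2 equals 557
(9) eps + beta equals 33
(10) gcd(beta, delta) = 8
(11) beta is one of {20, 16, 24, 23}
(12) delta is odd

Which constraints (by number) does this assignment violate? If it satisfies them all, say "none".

The assignment fails constraints 7, 10, and 11.

(1) delta + eta = 27 + 28 = 55; 55 > 53 — satisfied.
(2) theta * zeta = 25 * 13 = 325 — satisfied.
(3) 14 / 2 = 7, so 2 divides 14 — satisfied.
(4) values 27, 19, 14 are pairwise distinct — satisfied.
(5) eps + gamma = 14 + 19 = 33; 33 > 31 — satisfied.
(6) 4zeta - 5theta = 4(13) - 5(25) = -73 — satisfied.
(7) values 14, 28, 27; alpha = 28 is not <= delta = 27 — violated.
(8) beta^2 + eps^2 = 19^2 + 14^2 = 361 + 196 = 557 — satisfied.
(9) eps + beta = 14 + 19 = 33 — satisfied.
(10) gcd(19, 27) = 1, not 8 — violated.
(11) beta = 19 is not in {20, 16, 24, 23} — violated.
(12) delta = 27 is odd — satisfied.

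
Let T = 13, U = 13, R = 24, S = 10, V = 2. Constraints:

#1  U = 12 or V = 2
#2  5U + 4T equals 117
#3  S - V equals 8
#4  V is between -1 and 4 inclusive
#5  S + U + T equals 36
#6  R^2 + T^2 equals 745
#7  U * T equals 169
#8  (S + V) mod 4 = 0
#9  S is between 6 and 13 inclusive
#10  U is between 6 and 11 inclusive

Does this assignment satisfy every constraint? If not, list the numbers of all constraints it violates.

#1 U = 13 ≠ 12, but V = 2 = 2 (second disjunct) — holds.
#2 5U + 4T = 5(13) + 4(13) = 117 — holds.
#3 S - V = 10 - 2 = 8 — holds.
#4 V = 2 lies in [-1, 4] — holds.
#5 S + U + T = 10 + 13 + 13 = 36 — holds.
#6 R^2 + T^2 = 24^2 + 13^2 = 576 + 169 = 745 — holds.
#7 U * T = 13 * 13 = 169 — holds.
#8 S + V = 12; 12 mod 4 = 0 — holds.
#9 S = 10 lies in [6, 13] — holds.
#10 U = 13 is outside [6, 11] — does not hold.

Violated: 10.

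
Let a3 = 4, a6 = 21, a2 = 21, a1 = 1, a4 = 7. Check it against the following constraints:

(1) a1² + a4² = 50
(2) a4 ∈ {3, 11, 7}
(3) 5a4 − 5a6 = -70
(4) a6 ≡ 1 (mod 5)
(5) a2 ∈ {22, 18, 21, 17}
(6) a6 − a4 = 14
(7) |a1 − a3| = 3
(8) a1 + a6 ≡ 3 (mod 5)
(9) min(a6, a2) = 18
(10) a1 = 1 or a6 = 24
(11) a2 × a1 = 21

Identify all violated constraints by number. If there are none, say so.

The assignment fails constraints 8 and 9.

(1) a1² + a4² = 1² + 7² = 1 + 49 = 50  OK
(2) a4 = 7 is in {3, 11, 7}  OK
(3) 5a4 − 5a6 = 5(7) − 5(21) = -70  OK
(4) 21 mod 5 = 1  OK
(5) a2 = 21 is in {22, 18, 21, 17}  OK
(6) a6 − a4 = 21 − 7 = 14  OK
(7) |1 − 4| = 3  OK
(8) a1 + a6 = 22; 22 mod 5 = 2, not 3  FAIL
(9) min(21, 21) = 21, not 18  FAIL
(10) a1 = 1 = 1 (first disjunct)  OK
(11) a2 × a1 = 21 × 1 = 21  OK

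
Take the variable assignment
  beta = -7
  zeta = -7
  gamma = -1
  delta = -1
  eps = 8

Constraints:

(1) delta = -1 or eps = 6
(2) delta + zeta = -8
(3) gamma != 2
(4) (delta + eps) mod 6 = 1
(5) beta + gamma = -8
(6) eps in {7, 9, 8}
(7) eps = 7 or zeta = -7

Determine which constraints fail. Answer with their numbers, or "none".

Yes — all constraints hold.

(1) delta = -1 = -1 (first disjunct) — OK.
(2) delta + zeta = -1 + (-7) = -8 — OK.
(3) gamma = -1, and -1 ≠ 2 — OK.
(4) delta + eps = 7; 7 mod 6 = 1 — OK.
(5) beta + gamma = -7 + (-1) = -8 — OK.
(6) eps = 8 is in {7, 9, 8} — OK.
(7) eps = 8 ≠ 7, but zeta = -7 = -7 (second disjunct) — OK.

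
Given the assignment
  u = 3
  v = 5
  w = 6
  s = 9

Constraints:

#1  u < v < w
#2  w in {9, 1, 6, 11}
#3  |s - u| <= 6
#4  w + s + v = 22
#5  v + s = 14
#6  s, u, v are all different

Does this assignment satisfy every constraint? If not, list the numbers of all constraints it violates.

#1 values 3 < 5 < 6 — holds.
#2 w = 6 is in {9, 1, 6, 11} — holds.
#3 |9 - 3| = 6; 6 ≤ 6 — holds.
#4 w + s + v = 6 + 9 + 5 = 20, not 22 — does not hold.
#5 v + s = 5 + 9 = 14 — holds.
#6 values 9, 3, 5 are pairwise distinct — holds.

Constraint 4 is violated.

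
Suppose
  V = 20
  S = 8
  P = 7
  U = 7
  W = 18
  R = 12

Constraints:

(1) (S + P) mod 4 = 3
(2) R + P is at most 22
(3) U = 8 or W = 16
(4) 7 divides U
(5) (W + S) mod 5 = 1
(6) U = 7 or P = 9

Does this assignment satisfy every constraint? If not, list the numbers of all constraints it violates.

Constraint 3 does not hold.

(1) S + P = 15; 15 mod 4 = 3  OK
(2) R + P = 12 + 7 = 19; 19 ≤ 22  OK
(3) U = 7 ≠ 8 and W = 18 ≠ 16; both disjuncts false  FAIL
(4) 7 / 7 = 1, so 7 divides 7  OK
(5) W + S = 26; 26 mod 5 = 1  OK
(6) U = 7 = 7 (first disjunct)  OK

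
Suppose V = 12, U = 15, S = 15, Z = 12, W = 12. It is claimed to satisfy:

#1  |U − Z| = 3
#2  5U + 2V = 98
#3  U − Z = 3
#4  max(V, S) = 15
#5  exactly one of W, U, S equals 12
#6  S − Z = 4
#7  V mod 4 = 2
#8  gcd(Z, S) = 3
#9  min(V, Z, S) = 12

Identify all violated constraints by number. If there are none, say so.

#1 |15 − 12| = 3  holds
#2 5U + 2V = 5(15) + 2(12) = 99, not 98  fails
#3 U − Z = 15 − 12 = 3  holds
#4 max(12, 15) = 15  holds
#5 W=12, U=15, S=15; 1 of them equals 12  holds
#6 S − Z = 15 − 12 = 3, not 4  fails
#7 12 mod 4 = 0, not 2  fails
#8 gcd(12, 15) = 3  holds
#9 min(12, 12, 15) = 12  holds

Violated: 2, 6, and 7.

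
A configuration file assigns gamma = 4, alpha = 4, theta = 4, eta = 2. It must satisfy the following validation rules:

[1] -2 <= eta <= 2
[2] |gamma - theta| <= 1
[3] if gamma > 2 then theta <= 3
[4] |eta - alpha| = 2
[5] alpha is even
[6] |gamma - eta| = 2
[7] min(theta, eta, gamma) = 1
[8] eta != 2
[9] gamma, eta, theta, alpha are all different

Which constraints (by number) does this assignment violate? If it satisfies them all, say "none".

[1] eta = 2 lies in [-2, 2] — OK.
[2] |4 - 4| = 0; 0 ≤ 1 — OK.
[3] gamma = 4 > 2, so we need theta ≤ 3; but theta = 4 > 3 — violated.
[4] |2 - 4| = 2 — OK.
[5] alpha = 4 is even — OK.
[6] |4 - 2| = 2 — OK.
[7] min(4, 2, 4) = 2, not 1 — violated.
[8] eta = 2, but 2 is required to differ — violated.
[9] gamma = theta = 4, not all different — violated.

The assignment fails constraints 3, 7, 8, 9.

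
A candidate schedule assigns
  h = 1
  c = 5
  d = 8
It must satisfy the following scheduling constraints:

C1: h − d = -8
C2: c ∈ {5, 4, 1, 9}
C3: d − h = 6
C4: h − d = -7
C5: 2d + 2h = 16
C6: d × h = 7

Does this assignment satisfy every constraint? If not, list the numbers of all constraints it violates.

Constraints 1, 3, 5, and 6 do not hold.

C1: h − d = 1 − 8 = -7, not -8 — fails.
C2: c = 5 is in {5, 4, 1, 9} — holds.
C3: d − h = 8 − 1 = 7, not 6 — fails.
C4: h − d = 1 − 8 = -7 — holds.
C5: 2d + 2h = 2(8) + 2(1) = 18, not 16 — fails.
C6: d × h = 8 × 1 = 8, not 7 — fails.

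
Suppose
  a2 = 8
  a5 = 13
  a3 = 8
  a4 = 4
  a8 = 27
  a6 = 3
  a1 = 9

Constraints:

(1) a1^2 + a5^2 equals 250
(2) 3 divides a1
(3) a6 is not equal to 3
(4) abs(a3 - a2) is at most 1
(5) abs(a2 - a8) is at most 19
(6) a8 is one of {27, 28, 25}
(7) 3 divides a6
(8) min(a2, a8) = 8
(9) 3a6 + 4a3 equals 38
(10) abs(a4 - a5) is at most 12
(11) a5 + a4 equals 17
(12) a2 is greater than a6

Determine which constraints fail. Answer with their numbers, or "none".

Constraints 3, 9 are violated.

(1) a1^2 + a5^2 = 9^2 + 13^2 = 81 + 169 = 250 — holds.
(2) 9 / 3 = 3, so 3 divides 9 — holds.
(3) a6 = 3, but 3 is required to differ — fails.
(4) abs(8 - 8) = 0; 0 ≤ 1 — holds.
(5) abs(8 - 27) = 19; 19 ≤ 19 — holds.
(6) a8 = 27 is in {27, 28, 25} — holds.
(7) 3 / 3 = 1, so 3 divides 3 — holds.
(8) min(8, 27) = 8 — holds.
(9) 3a6 + 4a3 = 3(3) + 4(8) = 41, not 38 — fails.
(10) abs(4 - 13) = 9; 9 ≤ 12 — holds.
(11) a5 + a4 = 13 + 4 = 17 — holds.
(12) a2 = 8, a6 = 3; 8 > 3 — holds.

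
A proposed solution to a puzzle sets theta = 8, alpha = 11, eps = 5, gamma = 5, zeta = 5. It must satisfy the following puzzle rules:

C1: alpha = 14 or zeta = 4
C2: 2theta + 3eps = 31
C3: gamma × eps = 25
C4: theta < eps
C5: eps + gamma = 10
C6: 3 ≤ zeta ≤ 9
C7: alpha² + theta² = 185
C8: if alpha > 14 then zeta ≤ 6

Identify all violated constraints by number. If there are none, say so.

C1: alpha = 11 ≠ 14 and zeta = 5 ≠ 4; both disjuncts false  fails
C2: 2theta + 3eps = 2(8) + 3(5) = 31  holds
C3: gamma × eps = 5 × 5 = 25  holds
C4: theta = 8, eps = 5; 8 ≥ 5 (want <)  fails
C5: eps + gamma = 5 + 5 = 10  holds
C6: zeta = 5 lies in [3, 9]  holds
C7: alpha² + theta² = 11² + 8² = 121 + 64 = 185  holds
C8: alpha = 11, not > 14; antecedent false, conditional vacuously true  holds

Constraints 1 and 4 are violated.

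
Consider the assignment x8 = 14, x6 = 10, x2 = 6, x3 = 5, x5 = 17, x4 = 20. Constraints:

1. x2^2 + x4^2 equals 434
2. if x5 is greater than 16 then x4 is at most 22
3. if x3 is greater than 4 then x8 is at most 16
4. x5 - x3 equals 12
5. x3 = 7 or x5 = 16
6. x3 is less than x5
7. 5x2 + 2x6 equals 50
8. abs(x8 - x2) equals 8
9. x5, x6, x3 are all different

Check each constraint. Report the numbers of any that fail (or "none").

1. x2^2 + x4^2 = 6^2 + 20^2 = 36 + 400 = 436, not 434  fails
2. x5 = 17 > 16, so we need x4 ≤ 22; x4 = 20 ≤ 22  holds
3. x3 = 5 > 4, so we need x8 ≤ 16; x8 = 14 ≤ 16  holds
4. x5 - x3 = 17 - 5 = 12  holds
5. x3 = 5 ≠ 7 and x5 = 17 ≠ 16; both disjuncts false  fails
6. x3 = 5, x5 = 17; 5 < 17  holds
7. 5x2 + 2x6 = 5(6) + 2(10) = 50  holds
8. abs(14 - 6) = 8  holds
9. values 17, 10, 5 are pairwise distinct  holds

No — constraints 1, 5 are not satisfied.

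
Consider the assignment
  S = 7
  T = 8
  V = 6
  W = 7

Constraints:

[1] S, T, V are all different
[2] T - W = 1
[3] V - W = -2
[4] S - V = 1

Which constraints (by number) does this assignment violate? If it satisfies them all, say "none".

[1] values 7, 8, 6 are pairwise distinct — satisfied.
[2] T - W = 8 - 7 = 1 — satisfied.
[3] V - W = 6 - 7 = -1, not -2 — violated.
[4] S - V = 7 - 6 = 1 — satisfied.

No — constraint 3 is not satisfied.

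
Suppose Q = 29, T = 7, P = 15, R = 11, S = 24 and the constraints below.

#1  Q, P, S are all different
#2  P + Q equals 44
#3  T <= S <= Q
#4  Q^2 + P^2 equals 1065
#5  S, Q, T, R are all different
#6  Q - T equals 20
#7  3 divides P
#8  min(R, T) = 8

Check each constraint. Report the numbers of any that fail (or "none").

#1 values 29, 15, 24 are pairwise distinct — holds.
#2 P + Q = 15 + 29 = 44 — holds.
#3 values 7 <= 24 <= 29 — holds.
#4 Q^2 + P^2 = 29^2 + 15^2 = 841 + 225 = 1066, not 1065 — fails.
#5 values 24, 29, 7, 11 are pairwise distinct — holds.
#6 Q - T = 29 - 7 = 22, not 20 — fails.
#7 15 / 3 = 5, so 3 divides 15 — holds.
#8 min(11, 7) = 7, not 8 — fails.

No — constraints 4, 6, 8 are not satisfied.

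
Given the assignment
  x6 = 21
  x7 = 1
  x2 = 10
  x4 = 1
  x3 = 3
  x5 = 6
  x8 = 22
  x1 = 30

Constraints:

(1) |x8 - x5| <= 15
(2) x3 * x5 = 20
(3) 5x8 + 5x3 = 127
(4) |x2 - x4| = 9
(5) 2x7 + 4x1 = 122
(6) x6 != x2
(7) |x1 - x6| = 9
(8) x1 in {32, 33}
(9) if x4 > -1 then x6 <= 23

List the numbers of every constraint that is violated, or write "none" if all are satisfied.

The assignment fails constraints 1, 2, 3, and 8.

(1) |22 - 6| = 16; 16 > 15, exceeds bound 15  FAIL
(2) x3 * x5 = 3 * 6 = 18, not 20  FAIL
(3) 5x8 + 5x3 = 5(22) + 5(3) = 125, not 127  FAIL
(4) |10 - 1| = 9  OK
(5) 2x7 + 4x1 = 2(1) + 4(30) = 122  OK
(6) x6 = 21, x2 = 10; distinct  OK
(7) |30 - 21| = 9  OK
(8) x1 = 30 is not in {32, 33}  FAIL
(9) x4 = 1 > -1, so we need x6 ≤ 23; x6 = 21 ≤ 23  OK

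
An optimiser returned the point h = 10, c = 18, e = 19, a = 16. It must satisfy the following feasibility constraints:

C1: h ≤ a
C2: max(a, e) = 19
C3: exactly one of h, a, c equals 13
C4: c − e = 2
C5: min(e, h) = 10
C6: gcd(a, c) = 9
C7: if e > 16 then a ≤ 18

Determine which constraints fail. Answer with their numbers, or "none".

C1: h = 10, a = 16; 10 ≤ 16  yes
C2: max(16, 19) = 19  yes
C3: h=10, a=16, c=18; 0 of them equal 13, not exactly one  no
C4: c − e = 18 − 19 = -1, not 2  no
C5: min(19, 10) = 10  yes
C6: gcd(16, 18) = 2, not 9  no
C7: e = 19 > 16, so we need a ≤ 18; a = 16 ≤ 18  yes

Constraints 3, 4, 6 do not hold.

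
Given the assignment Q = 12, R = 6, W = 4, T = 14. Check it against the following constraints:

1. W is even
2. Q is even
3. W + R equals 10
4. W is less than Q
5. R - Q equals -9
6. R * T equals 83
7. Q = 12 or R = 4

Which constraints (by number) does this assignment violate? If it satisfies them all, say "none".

No — constraints 5 and 6 are not satisfied.

1. W = 4 is even — holds.
2. Q = 12 is even — holds.
3. W + R = 4 + 6 = 10 — holds.
4. W = 4, Q = 12; 4 < 12 — holds.
5. R - Q = 6 - 12 = -6, not -9 — does not hold.
6. R * T = 6 * 14 = 84, not 83 — does not hold.
7. Q = 12 = 12 (first disjunct) — holds.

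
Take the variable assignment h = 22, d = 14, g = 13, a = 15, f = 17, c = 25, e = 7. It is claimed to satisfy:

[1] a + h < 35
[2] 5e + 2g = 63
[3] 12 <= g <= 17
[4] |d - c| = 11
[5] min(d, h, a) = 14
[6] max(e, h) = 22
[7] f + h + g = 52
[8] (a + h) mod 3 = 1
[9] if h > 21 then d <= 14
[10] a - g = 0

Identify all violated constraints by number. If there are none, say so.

Constraints 1, 2, and 10 do not hold.

[1] a + h = 15 + 22 = 37; 37 ≥ 35, bound 35 not met — violated.
[2] 5e + 2g = 5(7) + 2(13) = 61, not 63 — violated.
[3] g = 13 lies in [12, 17] — satisfied.
[4] |14 - 25| = 11 — satisfied.
[5] min(14, 22, 15) = 14 — satisfied.
[6] max(7, 22) = 22 — satisfied.
[7] f + h + g = 17 + 22 + 13 = 52 — satisfied.
[8] a + h = 37; 37 mod 3 = 1 — satisfied.
[9] h = 22 > 21, so we need d ≤ 14; d = 14 ≤ 14 — satisfied.
[10] a - g = 15 - 13 = 2, not 0 — violated.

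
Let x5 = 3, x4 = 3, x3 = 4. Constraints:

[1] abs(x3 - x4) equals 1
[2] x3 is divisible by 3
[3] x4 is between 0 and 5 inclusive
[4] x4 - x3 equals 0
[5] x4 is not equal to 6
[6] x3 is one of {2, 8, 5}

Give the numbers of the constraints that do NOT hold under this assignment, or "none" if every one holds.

[1] abs(4 - 3) = 1 — holds.
[2] 4 = 3*1 + 1, so 3 does not divide 4 — does not hold.
[3] x4 = 3 lies in [0, 5] — holds.
[4] x4 - x3 = 3 - 4 = -1, not 0 — does not hold.
[5] x4 = 3, and 3 ≠ 6 — holds.
[6] x3 = 4 is not in {2, 8, 5} — does not hold.

The assignment fails constraints 2, 4, and 6.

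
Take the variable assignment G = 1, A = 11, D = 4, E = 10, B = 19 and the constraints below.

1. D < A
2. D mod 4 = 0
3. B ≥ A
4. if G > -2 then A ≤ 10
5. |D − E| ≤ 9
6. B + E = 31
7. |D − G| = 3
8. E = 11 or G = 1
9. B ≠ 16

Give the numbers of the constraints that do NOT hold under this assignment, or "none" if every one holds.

Violated: 4 and 6.

1. D = 4, A = 11; 4 < 11 — OK.
2. 4 mod 4 = 0 — OK.
3. B = 19, A = 11; 19 ≥ 11 — OK.
4. G = 1 > -2, so we need A ≤ 10; but A = 11 > 10 — violated.
5. |4 − 10| = 6; 6 ≤ 9 — OK.
6. B + E = 19 + 10 = 29, not 31 — violated.
7. |4 − 1| = 3 — OK.
8. E = 10 ≠ 11, but G = 1 = 1 (second disjunct) — OK.
9. B = 19, and 19 ≠ 16 — OK.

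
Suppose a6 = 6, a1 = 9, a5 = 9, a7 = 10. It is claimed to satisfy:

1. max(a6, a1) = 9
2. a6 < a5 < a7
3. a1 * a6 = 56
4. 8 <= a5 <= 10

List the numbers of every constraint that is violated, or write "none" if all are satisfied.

Constraint 3 does not hold.

1. max(6, 9) = 9  true
2. values 6 < 9 < 10  true
3. a1 * a6 = 9 * 6 = 54, not 56  false
4. a5 = 9 lies in [8, 10]  true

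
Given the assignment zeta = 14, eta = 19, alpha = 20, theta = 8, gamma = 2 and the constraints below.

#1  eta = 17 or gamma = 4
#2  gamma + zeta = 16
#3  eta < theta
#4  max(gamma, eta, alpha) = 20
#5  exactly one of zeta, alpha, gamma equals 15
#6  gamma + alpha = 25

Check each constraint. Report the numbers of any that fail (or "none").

Violated: 1, 3, 5, 6.

#1 eta = 19 ≠ 17 and gamma = 2 ≠ 4; both disjuncts false  ✘
#2 gamma + zeta = 2 + 14 = 16  ✔
#3 eta = 19, theta = 8; 19 ≥ 8 (want <)  ✘
#4 max(2, 19, 20) = 20  ✔
#5 zeta=14, alpha=20, gamma=2; 0 of them equal 15, not exactly one  ✘
#6 gamma + alpha = 2 + 20 = 22, not 25  ✘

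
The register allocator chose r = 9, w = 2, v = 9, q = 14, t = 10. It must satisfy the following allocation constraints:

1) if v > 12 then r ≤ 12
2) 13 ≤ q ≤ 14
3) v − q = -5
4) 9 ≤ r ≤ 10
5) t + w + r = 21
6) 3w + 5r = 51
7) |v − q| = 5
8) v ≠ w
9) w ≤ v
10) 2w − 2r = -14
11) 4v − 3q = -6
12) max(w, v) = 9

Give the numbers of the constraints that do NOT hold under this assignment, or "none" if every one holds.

1) v = 9, not > 12; antecedent false, conditional vacuously true  OK
2) q = 14 lies in [13, 14]  OK
3) v − q = 9 − 14 = -5  OK
4) r = 9 lies in [9, 10]  OK
5) t + w + r = 10 + 2 + 9 = 21  OK
6) 3w + 5r = 3(2) + 5(9) = 51  OK
7) |9 − 14| = 5  OK
8) v = 9, w = 2; distinct  OK
9) w = 2, v = 9; 2 ≤ 9  OK
10) 2w − 2r = 2(2) − 2(9) = -14  OK
11) 4v − 3q = 4(9) − 3(14) = -6  OK
12) max(2, 9) = 9  OK

None — every constraint holds.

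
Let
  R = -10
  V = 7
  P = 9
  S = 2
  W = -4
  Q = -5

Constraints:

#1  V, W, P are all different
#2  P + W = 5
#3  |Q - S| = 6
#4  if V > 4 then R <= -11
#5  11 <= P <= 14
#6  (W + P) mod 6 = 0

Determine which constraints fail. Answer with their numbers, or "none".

#1 values 7, -4, 9 are pairwise distinct  true
#2 P + W = 9 + (-4) = 5  true
#3 |-5 - 2| = 7, not 6  false
#4 V = 7 > 4, so we need R ≤ -11; but R = -10 > -11  false
#5 P = 9 is outside [11, 14]  false
#6 W + P = 5; 5 mod 6 = 5, not 0  false

Violated: 3, 4, 5, 6.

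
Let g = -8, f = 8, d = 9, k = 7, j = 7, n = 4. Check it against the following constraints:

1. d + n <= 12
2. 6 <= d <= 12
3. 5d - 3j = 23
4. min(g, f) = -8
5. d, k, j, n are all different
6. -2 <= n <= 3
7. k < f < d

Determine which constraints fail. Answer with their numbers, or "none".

1. d + n = 9 + 4 = 13; 13 > 12, bound 12 not met — fails.
2. d = 9 lies in [6, 12] — holds.
3. 5d - 3j = 5(9) - 3(7) = 24, not 23 — fails.
4. min(-8, 8) = -8 — holds.
5. k = j = 7, not all different — fails.
6. n = 4 is outside [-2, 3] — fails.
7. values 7 < 8 < 9 — holds.

The assignment fails constraints 1, 3, 5, and 6.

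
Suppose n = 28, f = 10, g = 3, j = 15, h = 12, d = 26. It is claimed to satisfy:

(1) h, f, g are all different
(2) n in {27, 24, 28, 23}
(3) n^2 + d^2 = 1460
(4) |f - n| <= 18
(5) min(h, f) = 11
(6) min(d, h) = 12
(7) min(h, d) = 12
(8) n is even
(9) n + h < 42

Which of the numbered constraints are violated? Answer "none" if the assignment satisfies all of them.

(1) values 12, 10, 3 are pairwise distinct — OK.
(2) n = 28 is in {27, 24, 28, 23} — OK.
(3) n^2 + d^2 = 28^2 + 26^2 = 784 + 676 = 1460 — OK.
(4) |10 - 28| = 18; 18 ≤ 18 — OK.
(5) min(12, 10) = 10, not 11 — violated.
(6) min(26, 12) = 12 — OK.
(7) min(12, 26) = 12 — OK.
(8) n = 28 is even — OK.
(9) n + h = 28 + 12 = 40; 40 < 42 — OK.

Constraint 5 is violated.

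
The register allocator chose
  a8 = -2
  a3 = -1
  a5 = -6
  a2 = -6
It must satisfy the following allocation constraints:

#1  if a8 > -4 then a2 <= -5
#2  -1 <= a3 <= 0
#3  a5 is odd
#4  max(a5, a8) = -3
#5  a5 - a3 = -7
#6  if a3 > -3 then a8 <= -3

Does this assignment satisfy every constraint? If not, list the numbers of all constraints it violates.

#1 a8 = -2 > -4, so we need a2 ≤ -5; a2 = -6 ≤ -5 — holds.
#2 a3 = -1 lies in [-1, 0] — holds.
#3 a5 = -6 is even — fails.
#4 max(-6, -2) = -2, not -3 — fails.
#5 a5 - a3 = -6 - (-1) = -5, not -7 — fails.
#6 a3 = -1 > -3, so we need a8 ≤ -3; but a8 = -2 > -3 — fails.

Constraints 3, 4, 5, 6 are violated.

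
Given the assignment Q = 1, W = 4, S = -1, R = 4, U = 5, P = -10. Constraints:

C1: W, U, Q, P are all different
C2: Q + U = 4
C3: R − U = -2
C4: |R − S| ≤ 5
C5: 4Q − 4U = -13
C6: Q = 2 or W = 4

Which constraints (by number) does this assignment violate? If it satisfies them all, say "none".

The assignment fails constraints 2, 3, and 5.

C1: values 4, 5, 1, -10 are pairwise distinct  ✓
C2: Q + U = 1 + 5 = 6, not 4  ✗
C3: R − U = 4 − 5 = -1, not -2  ✗
C4: |4 − (-1)| = 5; 5 ≤ 5  ✓
C5: 4Q − 4U = 4(1) − 4(5) = -16, not -13  ✗
C6: Q = 1 ≠ 2, but W = 4 = 4 (second disjunct)  ✓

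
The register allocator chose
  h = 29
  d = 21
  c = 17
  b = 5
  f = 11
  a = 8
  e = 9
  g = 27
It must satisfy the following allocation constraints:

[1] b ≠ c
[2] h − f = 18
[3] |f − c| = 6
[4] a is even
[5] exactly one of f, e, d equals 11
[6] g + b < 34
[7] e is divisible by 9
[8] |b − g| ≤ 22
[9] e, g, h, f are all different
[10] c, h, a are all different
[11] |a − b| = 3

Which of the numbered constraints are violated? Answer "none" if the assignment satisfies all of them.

[1] b = 5, c = 17; distinct — holds.
[2] h − f = 29 − 11 = 18 — holds.
[3] |11 − 17| = 6 — holds.
[4] a = 8 is even — holds.
[5] f=11, e=9, d=21; 1 of them equals 11 — holds.
[6] g + b = 27 + 5 = 32; 32 < 34 — holds.
[7] 9 / 9 = 1, so 9 divides 9 — holds.
[8] |5 − 27| = 22; 22 ≤ 22 — holds.
[9] values 9, 27, 29, 11 are pairwise distinct — holds.
[10] values 17, 29, 8 are pairwise distinct — holds.
[11] |8 − 5| = 3 — holds.

None — every constraint holds.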